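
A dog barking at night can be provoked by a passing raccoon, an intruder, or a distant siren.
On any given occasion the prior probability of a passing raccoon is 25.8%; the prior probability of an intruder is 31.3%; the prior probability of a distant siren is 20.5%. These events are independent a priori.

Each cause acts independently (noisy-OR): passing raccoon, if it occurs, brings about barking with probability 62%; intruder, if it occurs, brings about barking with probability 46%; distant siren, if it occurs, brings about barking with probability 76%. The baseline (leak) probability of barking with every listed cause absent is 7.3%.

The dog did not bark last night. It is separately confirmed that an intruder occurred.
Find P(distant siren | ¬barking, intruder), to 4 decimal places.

Under noisy-OR, P(barking | causes) = 1 − (1−0.073)·∏(1−qᵢ) over the active causes.
P(¬barking | intruder) = 0.50058×0.742×0.795 + 0.120139×0.742×0.205 + 0.19022×0.258×0.795 + 0.045653×0.258×0.205 = 0.295287 + 0.018274 + 0.039016 + 0.002415 = 0.354992
Of this, 0.020689 comes from 0.018274 + 0.002415 (the distant siren=true cases).
So P(distant siren | ¬barking, intruder) = 0.020689/0.354992 ≈ 0.0583.

P(distant siren | ¬barking, intruder) ≈ 0.0583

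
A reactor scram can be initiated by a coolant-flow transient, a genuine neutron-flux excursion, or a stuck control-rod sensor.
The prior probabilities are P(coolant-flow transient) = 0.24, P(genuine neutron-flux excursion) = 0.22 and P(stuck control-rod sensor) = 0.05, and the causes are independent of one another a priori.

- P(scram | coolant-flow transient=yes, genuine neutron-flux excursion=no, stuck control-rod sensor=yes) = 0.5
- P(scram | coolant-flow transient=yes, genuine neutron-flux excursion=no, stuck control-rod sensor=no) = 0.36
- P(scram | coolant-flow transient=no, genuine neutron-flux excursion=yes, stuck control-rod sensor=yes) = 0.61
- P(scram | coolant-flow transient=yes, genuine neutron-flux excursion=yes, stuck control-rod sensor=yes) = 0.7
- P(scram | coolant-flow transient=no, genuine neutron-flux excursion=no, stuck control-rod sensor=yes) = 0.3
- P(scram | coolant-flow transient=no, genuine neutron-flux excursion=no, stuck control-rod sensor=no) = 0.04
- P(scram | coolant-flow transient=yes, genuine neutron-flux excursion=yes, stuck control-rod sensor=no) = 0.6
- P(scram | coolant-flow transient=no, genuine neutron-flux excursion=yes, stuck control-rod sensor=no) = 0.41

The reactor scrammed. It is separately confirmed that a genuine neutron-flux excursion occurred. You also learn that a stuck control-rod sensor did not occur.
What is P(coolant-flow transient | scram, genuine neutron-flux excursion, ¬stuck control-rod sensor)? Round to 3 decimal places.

P(coolant-flow transient | scram, genuine neutron-flux excursion, ¬stuck control-rod sensor) ≈ 0.316

Enumerate both values of coolant-flow transient and weight by the priors:
  P(scram | genuine neutron-flux excursion, ¬stuck control-rod sensor) = 0.41×0.76 + 0.6×0.24
        = 0.311600 + 0.144000 = 0.455600
Configurations with coolant-flow transient contribute 0.144000, so
  P(coolant-flow transient | scram, genuine neutron-flux excursion, ¬stuck control-rod sensor) = 0.144000 / 0.455600 ≈ 0.316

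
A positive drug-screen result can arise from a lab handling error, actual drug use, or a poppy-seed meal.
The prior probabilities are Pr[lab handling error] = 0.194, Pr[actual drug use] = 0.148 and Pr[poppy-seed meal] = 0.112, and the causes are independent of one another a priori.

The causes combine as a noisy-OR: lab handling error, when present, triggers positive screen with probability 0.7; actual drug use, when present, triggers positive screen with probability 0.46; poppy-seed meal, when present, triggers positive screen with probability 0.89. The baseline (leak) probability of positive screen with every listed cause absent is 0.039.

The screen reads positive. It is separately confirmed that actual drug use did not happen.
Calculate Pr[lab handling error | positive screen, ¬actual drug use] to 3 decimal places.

Under noisy-OR, P(positive screen | causes) = 1 − (1−0.039)·∏(1−qᵢ) over the active causes.
Weight on lab handling error=true, given the evidence: 0.122606 + 0.021039 = 0.143645
Denominator P(positive screen | ¬actual drug use): 0.039·0.806·0.888 + 0.89429·0.806·0.112 + 0.7117·0.194·0.888 + 0.968287·0.194·0.112 = 0.252287
Posterior = 0.143645 / 0.252287 ≈ 0.569

Pr[lab handling error | positive screen, ¬actual drug use] ≈ 0.569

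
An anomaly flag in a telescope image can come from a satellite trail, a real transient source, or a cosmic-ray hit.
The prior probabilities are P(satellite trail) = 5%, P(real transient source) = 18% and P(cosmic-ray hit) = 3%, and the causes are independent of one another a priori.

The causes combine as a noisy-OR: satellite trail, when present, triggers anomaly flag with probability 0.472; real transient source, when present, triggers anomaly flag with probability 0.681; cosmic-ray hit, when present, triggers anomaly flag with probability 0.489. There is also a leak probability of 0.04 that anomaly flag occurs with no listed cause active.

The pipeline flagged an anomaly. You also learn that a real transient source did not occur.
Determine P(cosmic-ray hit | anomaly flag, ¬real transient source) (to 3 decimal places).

P(cosmic-ray hit | anomaly flag, ¬real transient source) ≈ 0.205

Under noisy-OR, P(anomaly flag | causes) = 1 − (1−0.04)·∏(1−qᵢ) over the active causes.
For the numerator, keep only cosmic-ray hit=true terms: 0.014519 + 0.001111 = 0.015630
Normalizer over all consistent configurations: 0.04×0.95×0.97 + 0.50944×0.95×0.03 + 0.49312×0.05×0.97 + 0.740984×0.05×0.03 = 0.076406
Posterior = 0.015630 / 0.076406 ≈ 0.205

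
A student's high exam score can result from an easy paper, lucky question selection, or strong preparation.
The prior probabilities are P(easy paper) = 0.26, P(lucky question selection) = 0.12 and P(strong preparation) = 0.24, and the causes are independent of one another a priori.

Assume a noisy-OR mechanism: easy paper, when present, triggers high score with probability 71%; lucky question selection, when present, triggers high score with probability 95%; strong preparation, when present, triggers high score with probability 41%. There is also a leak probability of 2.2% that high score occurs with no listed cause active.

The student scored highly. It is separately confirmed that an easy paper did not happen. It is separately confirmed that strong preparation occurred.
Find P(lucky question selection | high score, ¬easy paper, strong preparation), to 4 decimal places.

Under noisy-OR, P(high score | causes) = 1 − (1−0.022)·∏(1−qᵢ) over the active causes.
Weight on lucky question selection=true, given the evidence: 0.971149×0.12 = 0.116538
The normalizing constant is 0.42298×0.88 + 0.971149×0.12 = 0.488760
P(lucky question selection | high score, ¬easy paper, strong preparation) = 0.116538/0.488760 ≈ 0.2384

P(lucky question selection | high score, ¬easy paper, strong preparation) ≈ 0.2384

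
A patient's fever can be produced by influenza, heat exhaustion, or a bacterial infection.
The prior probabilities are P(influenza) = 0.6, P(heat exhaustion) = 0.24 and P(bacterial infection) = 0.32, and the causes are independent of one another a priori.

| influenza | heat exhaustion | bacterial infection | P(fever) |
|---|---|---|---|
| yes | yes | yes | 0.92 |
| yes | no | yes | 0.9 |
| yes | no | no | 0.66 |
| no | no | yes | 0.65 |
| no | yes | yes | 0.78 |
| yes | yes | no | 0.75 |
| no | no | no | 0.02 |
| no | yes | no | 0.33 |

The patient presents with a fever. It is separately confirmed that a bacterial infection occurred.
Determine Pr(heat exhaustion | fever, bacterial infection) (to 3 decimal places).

Enumerate the 4 (influenza, heat exhaustion) configurations and weight by the priors:
  P(fever | bacterial infection) = 0.65·0.4·0.76 + 0.78·0.4·0.24 + 0.9·0.6·0.76 + 0.92·0.6·0.24
        = 0.197600 + 0.074880 + 0.410400 + 0.132480 = 0.815360
Keeping only the heat exhaustion-present terms gives 0.207360, so
  P(heat exhaustion | fever, bacterial infection) = 0.207360 / 0.815360 ≈ 0.254

Pr(heat exhaustion | fever, bacterial infection) ≈ 0.254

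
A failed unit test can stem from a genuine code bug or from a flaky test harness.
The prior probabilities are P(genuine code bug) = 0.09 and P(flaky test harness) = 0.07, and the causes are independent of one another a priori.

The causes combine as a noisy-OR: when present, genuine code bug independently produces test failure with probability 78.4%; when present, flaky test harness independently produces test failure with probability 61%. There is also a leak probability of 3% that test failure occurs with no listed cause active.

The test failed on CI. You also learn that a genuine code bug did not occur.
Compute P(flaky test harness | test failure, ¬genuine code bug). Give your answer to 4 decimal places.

P(flaky test harness | test failure, ¬genuine code bug) ≈ 0.6093

Under noisy-OR, P(test failure | causes) = 1 − (1−0.03)·∏(1−qᵢ) over the active causes.
Numerator (weight on configurations with flaky test harness): 0.6217*0.07 = 0.043519
The normalizing constant is 0.03*0.93 + 0.6217*0.07 = 0.071419
Posterior = 0.043519 / 0.071419 ≈ 0.6093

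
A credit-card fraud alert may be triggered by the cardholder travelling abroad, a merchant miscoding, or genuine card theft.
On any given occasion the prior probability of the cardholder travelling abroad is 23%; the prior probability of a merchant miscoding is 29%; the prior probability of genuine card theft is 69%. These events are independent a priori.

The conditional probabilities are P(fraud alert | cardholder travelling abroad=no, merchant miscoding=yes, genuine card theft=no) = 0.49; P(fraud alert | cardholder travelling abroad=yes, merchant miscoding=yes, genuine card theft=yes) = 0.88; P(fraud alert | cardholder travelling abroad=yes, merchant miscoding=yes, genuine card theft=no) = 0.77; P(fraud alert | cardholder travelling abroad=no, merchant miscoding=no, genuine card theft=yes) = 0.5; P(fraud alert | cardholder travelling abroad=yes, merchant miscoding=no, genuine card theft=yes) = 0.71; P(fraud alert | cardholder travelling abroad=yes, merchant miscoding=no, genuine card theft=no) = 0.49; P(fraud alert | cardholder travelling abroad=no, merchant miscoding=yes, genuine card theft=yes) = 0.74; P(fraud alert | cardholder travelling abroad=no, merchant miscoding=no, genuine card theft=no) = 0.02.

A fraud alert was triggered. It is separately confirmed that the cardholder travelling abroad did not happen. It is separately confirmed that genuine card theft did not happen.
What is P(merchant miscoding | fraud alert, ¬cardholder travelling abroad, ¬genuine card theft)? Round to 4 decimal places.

P(merchant miscoding | fraud alert, ¬cardholder travelling abroad, ¬genuine card theft) ≈ 0.9091

For the numerator, keep only merchant miscoding=true terms: 0.49×0.29 = 0.142100
Denominator P(fraud alert | ¬cardholder travelling abroad, ¬genuine card theft): 0.02×0.71 + 0.49×0.29 = 0.156300
P(merchant miscoding | fraud alert, ¬cardholder travelling abroad, ¬genuine card theft) = 0.142100/0.156300 ≈ 0.9091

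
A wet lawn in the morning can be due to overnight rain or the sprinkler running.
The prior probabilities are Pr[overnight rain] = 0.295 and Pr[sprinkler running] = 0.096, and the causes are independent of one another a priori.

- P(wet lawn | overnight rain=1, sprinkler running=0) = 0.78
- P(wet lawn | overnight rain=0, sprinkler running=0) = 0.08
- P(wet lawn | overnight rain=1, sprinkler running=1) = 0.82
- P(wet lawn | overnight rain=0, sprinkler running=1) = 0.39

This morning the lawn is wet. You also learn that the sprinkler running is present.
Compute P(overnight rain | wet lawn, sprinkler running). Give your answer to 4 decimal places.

P(wet lawn | sprinkler running) = 0.39*0.705 + 0.82*0.295 = 0.274950 + 0.241900 = 0.516850
Of this, 0.241900 comes from 0.82*0.295 (the overnight rain=true cases).
Hence the posterior is 0.241900/0.516850 ≈ 0.4680.

P(overnight rain | wet lawn, sprinkler running) ≈ 0.4680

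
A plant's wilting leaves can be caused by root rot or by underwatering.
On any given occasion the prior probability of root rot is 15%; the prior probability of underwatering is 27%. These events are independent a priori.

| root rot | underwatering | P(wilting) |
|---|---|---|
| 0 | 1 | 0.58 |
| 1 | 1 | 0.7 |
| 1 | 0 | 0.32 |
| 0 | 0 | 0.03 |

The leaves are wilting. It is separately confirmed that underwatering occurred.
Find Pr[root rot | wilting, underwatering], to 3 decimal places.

P(wilting | underwatering) = 0.58·0.85 + 0.7·0.15 = 0.493000 + 0.105000 = 0.598000
Restricting to configurations with root rot present: 0.7·0.15 = 0.105000.
P(root rot | wilting, underwatering) = 0.105000 / 0.598000 ≈ 0.176

Pr[root rot | wilting, underwatering] ≈ 0.176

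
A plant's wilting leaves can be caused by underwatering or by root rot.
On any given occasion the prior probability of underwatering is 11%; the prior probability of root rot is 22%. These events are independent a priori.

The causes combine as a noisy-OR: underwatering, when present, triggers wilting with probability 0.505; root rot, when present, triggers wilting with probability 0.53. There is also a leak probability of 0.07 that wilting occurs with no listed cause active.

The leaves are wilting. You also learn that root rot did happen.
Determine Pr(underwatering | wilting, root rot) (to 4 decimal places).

Under noisy-OR, P(wilting | causes) = 1 − (1−0.07)·∏(1−qᵢ) over the active causes.
By total probability over both values of underwatering:
  P(wilting | root rot) = 0.5629*0.89 + 0.783636*0.11
        = 0.500981 + 0.086200 = 0.587181
The terms with underwatering present sum to 0.086200, so
  P(underwatering | wilting, root rot) = 0.086200 / 0.587181 ≈ 0.1468

Pr(underwatering | wilting, root rot) ≈ 0.1468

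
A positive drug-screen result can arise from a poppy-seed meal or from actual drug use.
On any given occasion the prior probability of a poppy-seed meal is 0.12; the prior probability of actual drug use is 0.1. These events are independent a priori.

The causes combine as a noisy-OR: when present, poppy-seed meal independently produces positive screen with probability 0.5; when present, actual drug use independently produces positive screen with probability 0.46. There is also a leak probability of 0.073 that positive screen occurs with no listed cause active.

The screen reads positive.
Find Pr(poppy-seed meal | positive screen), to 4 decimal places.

Under noisy-OR, P(positive screen | causes) = 1 − (1−0.073)·∏(1−qᵢ) over the active causes.
Weight on poppy-seed meal=true, given the evidence: 0.057942 + 0.008997 = 0.066939
Denominator P(positive screen): 0.073·0.88·0.9 + 0.49942·0.88·0.1 + 0.5365·0.12·0.9 + 0.74971·0.12·0.1 = 0.168704
Posterior = 0.066939 / 0.168704 ≈ 0.3968

Pr(poppy-seed meal | positive screen) ≈ 0.3968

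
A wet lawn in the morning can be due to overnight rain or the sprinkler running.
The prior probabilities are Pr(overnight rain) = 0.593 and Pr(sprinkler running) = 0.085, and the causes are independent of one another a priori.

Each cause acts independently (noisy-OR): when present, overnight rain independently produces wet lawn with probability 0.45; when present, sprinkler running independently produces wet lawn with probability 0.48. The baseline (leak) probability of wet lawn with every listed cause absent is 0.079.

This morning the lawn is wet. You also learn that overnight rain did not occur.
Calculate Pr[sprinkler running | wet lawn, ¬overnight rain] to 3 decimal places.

Pr[sprinkler running | wet lawn, ¬overnight rain] ≈ 0.380

Under noisy-OR, P(wet lawn | causes) = 1 − (1−0.079)·∏(1−qᵢ) over the active causes.
P(wet lawn | ¬overnight rain) = 0.079*0.915 + 0.52108*0.085 = 0.072285 + 0.044292 = 0.116577
The sprinkler running-present share is 0.52108*0.085 = 0.044292.
Hence the posterior is 0.044292/0.116577 ≈ 0.380.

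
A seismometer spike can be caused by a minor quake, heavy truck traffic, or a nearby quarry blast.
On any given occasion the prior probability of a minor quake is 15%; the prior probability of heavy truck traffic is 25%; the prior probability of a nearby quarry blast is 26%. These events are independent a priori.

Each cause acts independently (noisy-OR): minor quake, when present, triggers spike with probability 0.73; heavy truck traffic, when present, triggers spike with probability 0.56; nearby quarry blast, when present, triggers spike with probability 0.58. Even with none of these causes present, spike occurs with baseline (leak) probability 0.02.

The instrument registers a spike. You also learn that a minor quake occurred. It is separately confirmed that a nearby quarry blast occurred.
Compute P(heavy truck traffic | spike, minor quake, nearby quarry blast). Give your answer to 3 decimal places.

P(heavy truck traffic | spike, minor quake, nearby quarry blast) ≈ 0.263

Under noisy-OR, P(spike | causes) = 1 − (1−0.02)·∏(1−qᵢ) over the active causes.
For the numerator, keep only heavy truck traffic=true terms: 0.951102*0.25 = 0.237776
Denominator P(spike | minor quake, nearby quarry blast): 0.888868*0.75 + 0.951102*0.25 = 0.904427
P(heavy truck traffic | spike, minor quake, nearby quarry blast) = 0.237776/0.904427 ≈ 0.263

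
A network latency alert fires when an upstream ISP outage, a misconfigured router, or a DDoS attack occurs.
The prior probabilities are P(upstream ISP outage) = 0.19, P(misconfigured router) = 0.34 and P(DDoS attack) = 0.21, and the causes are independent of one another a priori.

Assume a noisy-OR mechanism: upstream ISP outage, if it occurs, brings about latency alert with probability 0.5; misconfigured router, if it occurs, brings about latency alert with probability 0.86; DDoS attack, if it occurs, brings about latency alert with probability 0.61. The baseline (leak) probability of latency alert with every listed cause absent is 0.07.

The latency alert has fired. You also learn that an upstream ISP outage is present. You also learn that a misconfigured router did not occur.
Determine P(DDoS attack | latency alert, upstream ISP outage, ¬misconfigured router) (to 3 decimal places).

P(DDoS attack | latency alert, upstream ISP outage, ¬misconfigured router) ≈ 0.289

Under noisy-OR, P(latency alert | causes) = 1 − (1−0.07)·∏(1−qᵢ) over the active causes.
P(latency alert | upstream ISP outage, ¬misconfigured router) = 0.535·0.79 + 0.81865·0.21 = 0.422650 + 0.171916 = 0.594566
Of this, 0.171916 comes from 0.81865·0.21 (the DDoS attack=true cases).
P(DDoS attack | latency alert, upstream ISP outage, ¬misconfigured router) = 0.171916 / 0.594566 ≈ 0.289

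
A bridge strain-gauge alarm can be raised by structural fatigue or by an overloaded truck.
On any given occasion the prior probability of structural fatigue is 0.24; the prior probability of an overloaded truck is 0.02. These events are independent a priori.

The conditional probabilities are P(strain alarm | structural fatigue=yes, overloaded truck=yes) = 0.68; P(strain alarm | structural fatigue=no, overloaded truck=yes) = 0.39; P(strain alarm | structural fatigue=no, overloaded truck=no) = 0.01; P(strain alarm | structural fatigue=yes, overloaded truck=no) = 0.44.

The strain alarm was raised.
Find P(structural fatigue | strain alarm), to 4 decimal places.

P(structural fatigue | strain alarm) ≈ 0.8887

Sum P(strain alarm|·) weighted by the priors over the 4 (structural fatigue, overloaded truck) configurations:
  P(strain alarm) = 0.01*0.76*0.98 + 0.39*0.76*0.02 + 0.44*0.24*0.98 + 0.68*0.24*0.02
        = 0.007448 + 0.005928 + 0.103488 + 0.003264 = 0.120128
The terms with structural fatigue present sum to 0.106752, so
  P(structural fatigue | strain alarm) = 0.106752 / 0.120128 ≈ 0.8887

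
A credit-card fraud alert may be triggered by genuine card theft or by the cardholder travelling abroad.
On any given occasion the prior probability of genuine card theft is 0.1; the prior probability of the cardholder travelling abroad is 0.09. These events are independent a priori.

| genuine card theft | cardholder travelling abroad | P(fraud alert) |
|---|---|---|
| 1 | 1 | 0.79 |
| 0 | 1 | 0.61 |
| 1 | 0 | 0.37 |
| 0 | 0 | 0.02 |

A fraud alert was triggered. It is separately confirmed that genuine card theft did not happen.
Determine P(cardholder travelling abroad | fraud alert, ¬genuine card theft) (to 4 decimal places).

P(cardholder travelling abroad | fraud alert, ¬genuine card theft) ≈ 0.7510

Sum P(fraud alert|·) weighted by the priors over both values of cardholder travelling abroad:
  P(fraud alert | ¬genuine card theft) = 0.02·0.91 + 0.61·0.09
        = 0.018200 + 0.054900 = 0.073100
Keeping only the cardholder travelling abroad-present terms gives 0.054900, so
  P(cardholder travelling abroad | fraud alert, ¬genuine card theft) = 0.054900 / 0.073100 ≈ 0.7510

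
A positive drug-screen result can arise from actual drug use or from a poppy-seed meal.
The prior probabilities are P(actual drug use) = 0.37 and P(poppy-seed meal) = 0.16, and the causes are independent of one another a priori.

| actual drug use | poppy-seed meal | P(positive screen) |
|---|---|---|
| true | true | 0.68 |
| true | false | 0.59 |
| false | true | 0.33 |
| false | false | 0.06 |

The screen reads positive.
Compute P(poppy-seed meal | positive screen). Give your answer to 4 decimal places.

P(poppy-seed meal | positive screen) ≈ 0.2547

Sum P(positive screen|·) weighted by the priors over the 4 (actual drug use, poppy-seed meal) configurations:
  P(positive screen) = 0.06×0.63×0.84 + 0.33×0.63×0.16 + 0.59×0.37×0.84 + 0.68×0.37×0.16
        = 0.031752 + 0.033264 + 0.183372 + 0.040256 = 0.288644
Keeping only the poppy-seed meal-present terms gives 0.073520, so
  P(poppy-seed meal | positive screen) = 0.073520 / 0.288644 ≈ 0.2547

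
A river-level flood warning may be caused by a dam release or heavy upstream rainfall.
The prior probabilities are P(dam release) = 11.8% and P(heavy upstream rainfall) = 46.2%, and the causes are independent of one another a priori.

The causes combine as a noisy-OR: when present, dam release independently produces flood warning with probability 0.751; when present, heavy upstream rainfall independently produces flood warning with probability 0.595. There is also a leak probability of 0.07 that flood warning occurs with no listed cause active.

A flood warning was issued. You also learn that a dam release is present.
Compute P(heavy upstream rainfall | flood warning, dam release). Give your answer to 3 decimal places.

Under noisy-OR, P(flood warning | causes) = 1 − (1−0.07)·∏(1−qᵢ) over the active causes.
P(flood warning | dam release) = 0.76843*0.538 + 0.906214*0.462 = 0.413415 + 0.418671 = 0.832086
Of this, 0.418671 comes from 0.906214*0.462 (the heavy upstream rainfall=true cases).
Hence the posterior is 0.418671/0.832086 ≈ 0.503.

P(heavy upstream rainfall | flood warning, dam release) ≈ 0.503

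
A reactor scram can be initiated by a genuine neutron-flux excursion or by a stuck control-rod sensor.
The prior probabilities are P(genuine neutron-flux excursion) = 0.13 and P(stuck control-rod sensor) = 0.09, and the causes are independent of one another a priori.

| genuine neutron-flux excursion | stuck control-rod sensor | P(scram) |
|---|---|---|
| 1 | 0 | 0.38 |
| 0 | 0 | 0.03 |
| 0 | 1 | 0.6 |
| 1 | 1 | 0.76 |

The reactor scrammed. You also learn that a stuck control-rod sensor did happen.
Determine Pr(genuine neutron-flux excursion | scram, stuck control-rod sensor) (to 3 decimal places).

For the numerator, keep only genuine neutron-flux excursion=true terms: 0.76×0.13 = 0.098800
The normalizing constant is 0.6×0.87 + 0.76×0.13 = 0.620800
P(genuine neutron-flux excursion | scram, stuck control-rod sensor) = 0.098800/0.620800 ≈ 0.159

Pr(genuine neutron-flux excursion | scram, stuck control-rod sensor) ≈ 0.159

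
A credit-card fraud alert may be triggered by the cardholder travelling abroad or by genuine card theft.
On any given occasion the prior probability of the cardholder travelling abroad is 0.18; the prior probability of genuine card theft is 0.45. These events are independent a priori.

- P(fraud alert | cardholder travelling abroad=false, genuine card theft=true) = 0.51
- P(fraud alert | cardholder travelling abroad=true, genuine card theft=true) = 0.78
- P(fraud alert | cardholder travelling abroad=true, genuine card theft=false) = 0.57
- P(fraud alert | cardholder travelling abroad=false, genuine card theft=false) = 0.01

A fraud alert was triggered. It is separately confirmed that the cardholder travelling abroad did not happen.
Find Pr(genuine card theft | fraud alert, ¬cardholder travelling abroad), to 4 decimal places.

Pr(genuine card theft | fraud alert, ¬cardholder travelling abroad) ≈ 0.9766

P(fraud alert | ¬cardholder travelling abroad) = 0.01·0.55 + 0.51·0.45 = 0.005500 + 0.229500 = 0.235000
The genuine card theft-present share is 0.51·0.45 = 0.229500.
So P(genuine card theft | fraud alert, ¬cardholder travelling abroad) = 0.229500/0.235000 ≈ 0.9766.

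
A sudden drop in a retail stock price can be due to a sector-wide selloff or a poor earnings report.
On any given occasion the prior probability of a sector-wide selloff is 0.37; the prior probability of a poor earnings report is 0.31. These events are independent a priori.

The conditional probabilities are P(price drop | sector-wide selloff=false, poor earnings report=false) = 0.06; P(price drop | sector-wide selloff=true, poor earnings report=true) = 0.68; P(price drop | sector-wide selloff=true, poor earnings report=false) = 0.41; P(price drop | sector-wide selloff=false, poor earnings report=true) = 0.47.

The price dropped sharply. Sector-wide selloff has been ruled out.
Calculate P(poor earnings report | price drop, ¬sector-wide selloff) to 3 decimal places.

P(poor earnings report | price drop, ¬sector-wide selloff) ≈ 0.779

Weight on poor earnings report=true, given the evidence: 0.47·0.31 = 0.145700
The normalizing constant is 0.06·0.69 + 0.47·0.31 = 0.187100
P(poor earnings report | price drop, ¬sector-wide selloff) = 0.145700/0.187100 ≈ 0.779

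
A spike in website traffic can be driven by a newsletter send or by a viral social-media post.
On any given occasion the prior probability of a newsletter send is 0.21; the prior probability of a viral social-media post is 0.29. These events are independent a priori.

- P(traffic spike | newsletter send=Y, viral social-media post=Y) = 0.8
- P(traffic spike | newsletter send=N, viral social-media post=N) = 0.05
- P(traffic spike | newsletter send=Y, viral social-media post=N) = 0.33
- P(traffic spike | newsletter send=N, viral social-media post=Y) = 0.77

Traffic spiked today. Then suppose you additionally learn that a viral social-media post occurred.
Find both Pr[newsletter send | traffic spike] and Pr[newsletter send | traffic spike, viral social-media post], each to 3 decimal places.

Numerator (weight on configurations with newsletter send): 0.049203 + 0.048720 = 0.097923
Normalizer over all consistent configurations: 0.05×0.79×0.71 + 0.77×0.79×0.29 + 0.33×0.21×0.71 + 0.8×0.21×0.29 = 0.302375
Posterior = 0.097923 / 0.302375 ≈ 0.324

Now condition on the additional information:
P(traffic spike | viral social-media post) = 0.77·0.79 + 0.8·0.21 = 0.608300 + 0.168000 = 0.776300
Of this, 0.168000 comes from 0.8·0.21 (the newsletter send=true cases).
P(newsletter send | traffic spike, viral social-media post) = 0.168000 / 0.776300 ≈ 0.216
This is intercausal reasoning (explaining away): once viral social-media post accounts for the traffic spike, newsletter send becomes less likely.

Pr[newsletter send | traffic spike] ≈ 0.324; Pr[newsletter send | traffic spike, viral social-media post] ≈ 0.216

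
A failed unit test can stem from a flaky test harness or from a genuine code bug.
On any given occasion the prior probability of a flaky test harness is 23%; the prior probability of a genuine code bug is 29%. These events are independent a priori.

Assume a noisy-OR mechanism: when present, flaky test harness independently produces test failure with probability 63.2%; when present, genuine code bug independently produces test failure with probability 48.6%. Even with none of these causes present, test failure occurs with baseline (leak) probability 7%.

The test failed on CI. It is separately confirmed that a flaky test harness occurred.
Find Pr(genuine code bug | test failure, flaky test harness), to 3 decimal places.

Pr(genuine code bug | test failure, flaky test harness) ≈ 0.339

Under noisy-OR, P(test failure | causes) = 1 − (1−0.07)·∏(1−qᵢ) over the active causes.
Weight on genuine code bug=true, given the evidence: 0.824089×0.29 = 0.238986
The normalizing constant is 0.65776×0.71 + 0.824089×0.29 = 0.705996
P(genuine code bug | test failure, flaky test harness) = 0.238986/0.705996 ≈ 0.339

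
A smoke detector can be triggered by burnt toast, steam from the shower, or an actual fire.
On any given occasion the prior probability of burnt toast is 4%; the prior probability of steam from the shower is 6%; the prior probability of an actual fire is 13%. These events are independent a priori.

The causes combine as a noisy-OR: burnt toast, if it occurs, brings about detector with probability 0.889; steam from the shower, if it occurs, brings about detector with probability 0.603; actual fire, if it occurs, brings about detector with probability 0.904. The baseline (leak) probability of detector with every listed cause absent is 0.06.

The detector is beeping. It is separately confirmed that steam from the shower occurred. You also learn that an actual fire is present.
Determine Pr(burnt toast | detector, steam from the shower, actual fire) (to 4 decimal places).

Pr(burnt toast | detector, steam from the shower, actual fire) ≈ 0.0413

Under noisy-OR, P(detector | causes) = 1 − (1−0.06)·∏(1−qᵢ) over the active causes.
P(detector | steam from the shower, actual fire) = 0.964175*0.96 + 0.996023*0.04 = 0.925608 + 0.039841 = 0.965449
The burnt toast-present share is 0.996023*0.04 = 0.039841.
Hence the posterior is 0.039841/0.965449 ≈ 0.0413.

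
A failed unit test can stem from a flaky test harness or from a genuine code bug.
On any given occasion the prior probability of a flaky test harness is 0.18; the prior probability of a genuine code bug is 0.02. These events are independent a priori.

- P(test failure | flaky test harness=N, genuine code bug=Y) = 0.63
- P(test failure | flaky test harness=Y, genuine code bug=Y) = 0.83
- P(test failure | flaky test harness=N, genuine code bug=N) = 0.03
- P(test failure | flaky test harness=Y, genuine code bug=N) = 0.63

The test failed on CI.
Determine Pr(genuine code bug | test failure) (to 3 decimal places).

Sum P(test failure|·) weighted by the priors over the 4 (flaky test harness, genuine code bug) configurations:
  P(test failure) = 0.03·0.82·0.98 + 0.63·0.82·0.02 + 0.63·0.18·0.98 + 0.83·0.18·0.02
        = 0.024108 + 0.010332 + 0.111132 + 0.002988 = 0.148560
The terms with genuine code bug present sum to 0.013320, so
  P(genuine code bug | test failure) = 0.013320 / 0.148560 ≈ 0.090

Pr(genuine code bug | test failure) ≈ 0.090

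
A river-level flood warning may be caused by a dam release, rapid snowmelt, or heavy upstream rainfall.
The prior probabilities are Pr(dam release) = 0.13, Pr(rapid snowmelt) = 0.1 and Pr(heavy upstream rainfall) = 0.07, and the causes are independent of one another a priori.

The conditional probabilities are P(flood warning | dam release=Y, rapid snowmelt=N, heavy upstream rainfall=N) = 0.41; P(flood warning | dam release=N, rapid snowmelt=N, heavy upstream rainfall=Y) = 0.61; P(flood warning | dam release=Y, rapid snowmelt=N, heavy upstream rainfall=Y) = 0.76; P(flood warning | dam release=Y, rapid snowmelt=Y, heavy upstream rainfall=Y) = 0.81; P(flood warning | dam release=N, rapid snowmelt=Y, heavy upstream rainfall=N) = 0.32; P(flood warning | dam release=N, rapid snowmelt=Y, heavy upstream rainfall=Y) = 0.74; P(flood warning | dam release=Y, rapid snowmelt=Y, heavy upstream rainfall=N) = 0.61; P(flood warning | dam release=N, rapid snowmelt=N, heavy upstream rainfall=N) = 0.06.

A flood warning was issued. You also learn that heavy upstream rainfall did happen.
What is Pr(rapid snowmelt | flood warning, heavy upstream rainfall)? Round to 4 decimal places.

For the numerator, keep only rapid snowmelt=true terms: 0.064380 + 0.010530 = 0.074910
The normalizing constant is 0.61×0.87×0.9 + 0.74×0.87×0.1 + 0.76×0.13×0.9 + 0.81×0.13×0.1 = 0.641460
Posterior = 0.074910 / 0.641460 ≈ 0.1168

Pr(rapid snowmelt | flood warning, heavy upstream rainfall) ≈ 0.1168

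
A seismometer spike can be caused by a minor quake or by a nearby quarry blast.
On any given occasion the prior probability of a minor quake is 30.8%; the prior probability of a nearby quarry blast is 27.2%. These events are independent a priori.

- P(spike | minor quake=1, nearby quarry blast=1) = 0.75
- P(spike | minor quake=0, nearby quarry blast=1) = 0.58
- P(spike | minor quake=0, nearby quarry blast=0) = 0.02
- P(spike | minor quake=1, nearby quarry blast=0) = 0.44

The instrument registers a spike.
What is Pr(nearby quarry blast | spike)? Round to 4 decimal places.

Pr(nearby quarry blast | spike) ≈ 0.6127

Numerator (weight on configurations with nearby quarry blast): 0.109170 + 0.062832 = 0.172002
Denominator P(spike): 0.02*0.692*0.728 + 0.58*0.692*0.272 + 0.44*0.308*0.728 + 0.75*0.308*0.272 = 0.280737
Posterior = 0.172002 / 0.280737 ≈ 0.6127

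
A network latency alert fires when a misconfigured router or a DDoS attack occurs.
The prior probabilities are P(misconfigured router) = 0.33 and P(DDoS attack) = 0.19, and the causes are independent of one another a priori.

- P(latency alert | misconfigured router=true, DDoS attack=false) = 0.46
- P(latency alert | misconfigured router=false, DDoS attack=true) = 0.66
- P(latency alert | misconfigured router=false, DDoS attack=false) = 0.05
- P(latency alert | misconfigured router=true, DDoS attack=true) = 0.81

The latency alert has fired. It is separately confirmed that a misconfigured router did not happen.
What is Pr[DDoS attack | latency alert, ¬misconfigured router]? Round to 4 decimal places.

Enumerate both values of DDoS attack and weight by the priors:
  P(latency alert | ¬misconfigured router) = 0.05×0.81 + 0.66×0.19
        = 0.040500 + 0.125400 = 0.165900
Configurations with DDoS attack contribute 0.125400, so
  P(DDoS attack | latency alert, ¬misconfigured router) = 0.125400 / 0.165900 ≈ 0.7559

Pr[DDoS attack | latency alert, ¬misconfigured router] ≈ 0.7559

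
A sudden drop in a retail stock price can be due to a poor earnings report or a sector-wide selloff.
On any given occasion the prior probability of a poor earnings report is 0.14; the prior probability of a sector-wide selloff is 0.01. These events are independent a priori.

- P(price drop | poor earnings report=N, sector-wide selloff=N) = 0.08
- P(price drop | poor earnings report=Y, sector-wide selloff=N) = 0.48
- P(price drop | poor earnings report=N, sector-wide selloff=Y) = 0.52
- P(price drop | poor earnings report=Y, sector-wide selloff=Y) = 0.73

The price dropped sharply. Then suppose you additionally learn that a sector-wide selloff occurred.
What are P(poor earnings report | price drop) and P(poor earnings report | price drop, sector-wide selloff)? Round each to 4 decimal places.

P(price drop) = 0.08·0.86·0.99 + 0.52·0.86·0.01 + 0.48·0.14·0.99 + 0.73·0.14·0.01 = 0.068112 + 0.004472 + 0.066528 + 0.001022 = 0.140134
Restricting to configurations with poor earnings report present: 0.066528 + 0.001022 = 0.067550.
Hence the posterior is 0.067550/0.140134 ≈ 0.4820.

With the extra evidence:
For the numerator, keep only poor earnings report=true terms: 0.73×0.14 = 0.102200
Denominator P(price drop | sector-wide selloff): 0.52×0.86 + 0.73×0.14 = 0.549400
P(poor earnings report | price drop, sector-wide selloff) = 0.102200/0.549400 ≈ 0.1860
The drop from 0.4820 to 0.1860 is the explaining-away (discounting) effect.

P(poor earnings report | price drop) ≈ 0.4820; P(poor earnings report | price drop, sector-wide selloff) ≈ 0.1860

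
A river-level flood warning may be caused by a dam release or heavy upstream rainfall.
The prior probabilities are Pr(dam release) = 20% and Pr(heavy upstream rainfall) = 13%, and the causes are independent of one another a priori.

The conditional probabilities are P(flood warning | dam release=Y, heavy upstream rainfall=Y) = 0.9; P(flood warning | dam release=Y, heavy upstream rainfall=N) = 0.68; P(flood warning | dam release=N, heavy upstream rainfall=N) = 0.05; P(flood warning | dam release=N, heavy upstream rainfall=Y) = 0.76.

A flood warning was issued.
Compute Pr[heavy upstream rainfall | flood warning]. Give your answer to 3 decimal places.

P(flood warning) = 0.05*0.8*0.87 + 0.76*0.8*0.13 + 0.68*0.2*0.87 + 0.9*0.2*0.13 = 0.034800 + 0.079040 + 0.118320 + 0.023400 = 0.255560
The heavy upstream rainfall-present share is 0.079040 + 0.023400 = 0.102440.
P(heavy upstream rainfall | flood warning) = 0.102440 / 0.255560 ≈ 0.401

Pr[heavy upstream rainfall | flood warning] ≈ 0.401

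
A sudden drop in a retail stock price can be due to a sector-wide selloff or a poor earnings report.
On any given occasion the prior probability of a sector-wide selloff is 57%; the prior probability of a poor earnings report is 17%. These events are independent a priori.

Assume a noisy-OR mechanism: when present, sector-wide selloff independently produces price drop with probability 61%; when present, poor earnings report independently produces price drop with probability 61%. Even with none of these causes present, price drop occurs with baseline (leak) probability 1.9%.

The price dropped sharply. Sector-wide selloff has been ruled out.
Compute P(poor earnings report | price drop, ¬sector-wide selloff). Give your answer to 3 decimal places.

Under noisy-OR, P(price drop | causes) = 1 − (1−0.019)·∏(1−qᵢ) over the active causes.
Numerator (weight on configurations with poor earnings report): 0.61741*0.17 = 0.104960
Denominator P(price drop | ¬sector-wide selloff): 0.019*0.83 + 0.61741*0.17 = 0.120730
P(poor earnings report | price drop, ¬sector-wide selloff) = 0.104960/0.120730 ≈ 0.869

P(poor earnings report | price drop, ¬sector-wide selloff) ≈ 0.869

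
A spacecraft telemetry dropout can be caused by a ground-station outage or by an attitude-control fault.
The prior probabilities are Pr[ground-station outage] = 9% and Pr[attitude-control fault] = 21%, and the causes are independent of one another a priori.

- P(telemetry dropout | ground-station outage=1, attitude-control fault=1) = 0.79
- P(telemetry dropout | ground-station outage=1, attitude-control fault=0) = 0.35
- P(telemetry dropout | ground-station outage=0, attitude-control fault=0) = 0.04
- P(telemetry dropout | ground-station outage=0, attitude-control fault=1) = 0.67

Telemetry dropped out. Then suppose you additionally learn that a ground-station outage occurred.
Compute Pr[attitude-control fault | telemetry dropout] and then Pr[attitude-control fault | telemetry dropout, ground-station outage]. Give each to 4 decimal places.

Pr[attitude-control fault | telemetry dropout] ≈ 0.7272; Pr[attitude-control fault | telemetry dropout, ground-station outage] ≈ 0.3750

Numerator (weight on configurations with attitude-control fault): 0.128037 + 0.014931 = 0.142968
The normalizing constant is 0.04·0.91·0.79 + 0.67·0.91·0.21 + 0.35·0.09·0.79 + 0.79·0.09·0.21 = 0.196609
P(attitude-control fault | telemetry dropout) = 0.142968/0.196609 ≈ 0.7272

Now condition on the additional information:
P(telemetry dropout | ground-station outage) = 0.35·0.79 + 0.79·0.21 = 0.276500 + 0.165900 = 0.442400
The attitude-control fault-present share is 0.79·0.21 = 0.165900.
Hence the posterior is 0.165900/0.442400 ≈ 0.3750.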